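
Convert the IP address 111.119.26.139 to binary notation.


111 = 01101111
119 = 01110111
26 = 00011010
139 = 10001011
Binary: 01101111.01110111.00011010.10001011


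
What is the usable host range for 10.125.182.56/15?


Network: 10.124.0.0
Broadcast: 10.125.255.255
First usable = network + 1
Last usable = broadcast - 1
Range: 10.124.0.1 to 10.125.255.254


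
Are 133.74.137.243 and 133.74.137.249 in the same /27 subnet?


Mask: 255.255.255.224
133.74.137.243 AND mask = 133.74.137.224
133.74.137.249 AND mask = 133.74.137.224
Yes, same subnet (133.74.137.224)


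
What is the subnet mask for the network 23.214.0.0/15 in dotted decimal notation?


/15 means 15 network bits, 17 host bits
Binary: 11111111111111100000000000000000
Mask: 255.254.0.0


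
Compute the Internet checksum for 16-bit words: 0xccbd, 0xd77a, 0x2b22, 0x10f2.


Sum all words (with carry folding):
+ 0xccbd = 0xccbd
+ 0xd77a = 0xa438
+ 0x2b22 = 0xcf5a
+ 0x10f2 = 0xe04c
One's complement: ~0xe04c
Checksum = 0x1fb3


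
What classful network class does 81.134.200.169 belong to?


First octet: 81
Binary: 01010001
0xxxxxxx -> Class A (1-126)
Class A, default mask 255.0.0.0 (/8)


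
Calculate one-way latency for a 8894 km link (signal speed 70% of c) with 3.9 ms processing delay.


Speed = 0.7 * 3e5 km/s = 210000 km/s
Propagation delay = 8894 / 210000 = 0.0424 s = 42.3524 ms
Processing delay = 3.9 ms
Total one-way latency = 46.2524 ms


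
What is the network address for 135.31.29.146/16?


IP:   10000111.00011111.00011101.10010010
Mask: 11111111.11111111.00000000.00000000
AND operation:
Net:  10000111.00011111.00000000.00000000
Network: 135.31.0.0/16


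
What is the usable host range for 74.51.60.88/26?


Network: 74.51.60.64
Broadcast: 74.51.60.127
First usable = network + 1
Last usable = broadcast - 1
Range: 74.51.60.65 to 74.51.60.126


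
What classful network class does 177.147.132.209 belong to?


First octet: 177
Binary: 10110001
10xxxxxx -> Class B (128-191)
Class B, default mask 255.255.0.0 (/16)


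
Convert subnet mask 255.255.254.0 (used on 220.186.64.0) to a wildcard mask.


Subnet mask: 255.255.254.0
Wildcard = 255.255.255.255 - subnet mask
255 - 255 = 0
255 - 255 = 0
255 - 254 = 1
255 - 0 = 255
Wildcard: 0.0.1.255


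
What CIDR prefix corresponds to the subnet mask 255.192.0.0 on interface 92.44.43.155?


Binary: 11111111.11000000.00000000.00000000
Count leading 1s
Prefix: /10


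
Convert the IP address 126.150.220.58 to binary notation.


126 = 01111110
150 = 10010110
220 = 11011100
58 = 00111010
Binary: 01111110.10010110.11011100.00111010


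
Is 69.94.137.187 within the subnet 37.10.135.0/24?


Subnet network: 37.10.135.0
Test IP AND mask: 69.94.137.0
No, 69.94.137.187 is not in 37.10.135.0/24


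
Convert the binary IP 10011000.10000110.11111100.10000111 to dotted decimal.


10011000 = 152
10000110 = 134
11111100 = 252
10000111 = 135
IP: 152.134.252.135


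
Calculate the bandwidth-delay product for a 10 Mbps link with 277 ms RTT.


BDP = bandwidth * RTT
= 10 Mbps * 277 ms
= 10 * 1e6 * 277 / 1000 bits
= 2770000 bits
= 346250 bytes
= 338.1348 KB
BDP = 2770000 bits (346250 bytes)


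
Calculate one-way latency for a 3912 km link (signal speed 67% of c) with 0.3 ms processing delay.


Speed = 0.67 * 3e5 km/s = 201000 km/s
Propagation delay = 3912 / 201000 = 0.0195 s = 19.4627 ms
Processing delay = 0.3 ms
Total one-way latency = 19.7627 ms


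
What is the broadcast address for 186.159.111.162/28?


Network: 186.159.111.160/28
Host bits = 4
Set all host bits to 1:
Broadcast: 186.159.111.175


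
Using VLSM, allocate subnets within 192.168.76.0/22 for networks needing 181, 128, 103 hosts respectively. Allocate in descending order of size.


181 hosts -> /24 (254 usable): 192.168.76.0/24
128 hosts -> /24 (254 usable): 192.168.77.0/24
103 hosts -> /25 (126 usable): 192.168.78.0/25
Allocation: 192.168.76.0/24 (181 hosts, 254 usable); 192.168.77.0/24 (128 hosts, 254 usable); 192.168.78.0/25 (103 hosts, 126 usable)


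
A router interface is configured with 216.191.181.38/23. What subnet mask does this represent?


/23 means 23 network bits, 9 host bits
Binary: 11111111111111111111111000000000
Mask: 255.255.254.0


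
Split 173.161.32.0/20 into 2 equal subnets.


New prefix = 20 + 1 = 21
Each subnet has 2048 addresses
  173.161.32.0/21
  173.161.40.0/21
Subnets: 173.161.32.0/21, 173.161.40.0/21


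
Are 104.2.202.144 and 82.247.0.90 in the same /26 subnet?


Mask: 255.255.255.192
104.2.202.144 AND mask = 104.2.202.128
82.247.0.90 AND mask = 82.247.0.64
No, different subnets (104.2.202.128 vs 82.247.0.64)


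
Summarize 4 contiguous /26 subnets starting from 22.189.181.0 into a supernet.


Original prefix: /26
Number of subnets: 4 = 2^2
New prefix = 26 - 2 = 24
Supernet: 22.189.181.0/24


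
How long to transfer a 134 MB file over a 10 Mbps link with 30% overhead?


Effective throughput = 10 * (1 - 30/100) = 7 Mbps
File size in Mb = 134 * 8 = 1072 Mb
Time = 1072 / 7
Time = 153.1429 seconds


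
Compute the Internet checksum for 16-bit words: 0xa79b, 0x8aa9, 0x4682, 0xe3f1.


Sum all words (with carry folding):
+ 0xa79b = 0xa79b
+ 0x8aa9 = 0x3245
+ 0x4682 = 0x78c7
+ 0xe3f1 = 0x5cb9
One's complement: ~0x5cb9
Checksum = 0xa346


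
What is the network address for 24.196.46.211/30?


IP:   00011000.11000100.00101110.11010011
Mask: 11111111.11111111.11111111.11111100
AND operation:
Net:  00011000.11000100.00101110.11010000
Network: 24.196.46.208/30


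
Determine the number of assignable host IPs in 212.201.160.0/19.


Host bits = 32 - 19 = 13
Total addresses = 2^13 = 8192
Usable = total - 2 (network and broadcast)
Usable hosts: 8190


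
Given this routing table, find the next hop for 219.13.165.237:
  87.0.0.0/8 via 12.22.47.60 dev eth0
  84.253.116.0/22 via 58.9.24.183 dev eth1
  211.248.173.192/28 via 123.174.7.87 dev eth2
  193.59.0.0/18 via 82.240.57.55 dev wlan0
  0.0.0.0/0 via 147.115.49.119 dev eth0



Longest prefix match for 219.13.165.237:
  /8 87.0.0.0: no
  /22 84.253.116.0: no
  /28 211.248.173.192: no
  /18 193.59.0.0: no
  /0 0.0.0.0: MATCH
Selected: next-hop 147.115.49.119 via eth0 (matched /0)


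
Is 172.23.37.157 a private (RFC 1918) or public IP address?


RFC 1918 private ranges:
  10.0.0.0/8 (10.0.0.0 - 10.255.255.255)
  172.16.0.0/12 (172.16.0.0 - 172.31.255.255)
  192.168.0.0/16 (192.168.0.0 - 192.168.255.255)
Private (in 172.16.0.0/12)


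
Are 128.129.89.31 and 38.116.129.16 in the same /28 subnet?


Mask: 255.255.255.240
128.129.89.31 AND mask = 128.129.89.16
38.116.129.16 AND mask = 38.116.129.16
No, different subnets (128.129.89.16 vs 38.116.129.16)


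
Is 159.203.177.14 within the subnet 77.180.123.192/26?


Subnet network: 77.180.123.192
Test IP AND mask: 159.203.177.0
No, 159.203.177.14 is not in 77.180.123.192/26


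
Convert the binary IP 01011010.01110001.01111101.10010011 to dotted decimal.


01011010 = 90
01110001 = 113
01111101 = 125
10010011 = 147
IP: 90.113.125.147


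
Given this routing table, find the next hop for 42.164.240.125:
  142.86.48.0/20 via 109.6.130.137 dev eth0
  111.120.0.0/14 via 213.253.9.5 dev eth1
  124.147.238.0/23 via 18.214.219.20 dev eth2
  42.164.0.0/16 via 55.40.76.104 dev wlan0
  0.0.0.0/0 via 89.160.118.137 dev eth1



Longest prefix match for 42.164.240.125:
  /20 142.86.48.0: no
  /14 111.120.0.0: no
  /23 124.147.238.0: no
  /16 42.164.0.0: MATCH
  /0 0.0.0.0: MATCH
Selected: next-hop 55.40.76.104 via wlan0 (matched /16)


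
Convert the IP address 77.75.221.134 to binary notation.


77 = 01001101
75 = 01001011
221 = 11011101
134 = 10000110
Binary: 01001101.01001011.11011101.10000110


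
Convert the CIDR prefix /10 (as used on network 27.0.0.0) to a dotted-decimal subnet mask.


/10 means 10 network bits, 22 host bits
Binary: 11111111110000000000000000000000
Mask: 255.192.0.0


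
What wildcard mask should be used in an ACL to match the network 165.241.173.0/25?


Subnet mask: 255.255.255.128
Wildcard = 255.255.255.255 - subnet mask
255 - 255 = 0
255 - 255 = 0
255 - 255 = 0
255 - 128 = 127
Wildcard: 0.0.0.127


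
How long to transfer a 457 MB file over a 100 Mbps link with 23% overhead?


Effective throughput = 100 * (1 - 23/100) = 77 Mbps
File size in Mb = 457 * 8 = 3656 Mb
Time = 3656 / 77
Time = 47.4805 seconds


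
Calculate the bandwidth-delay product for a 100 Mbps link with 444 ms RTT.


BDP = bandwidth * RTT
= 100 Mbps * 444 ms
= 100 * 1e6 * 444 / 1000 bits
= 44400000 bits
= 5550000 bytes
= 5419.9219 KB
BDP = 44400000 bits (5550000 bytes)


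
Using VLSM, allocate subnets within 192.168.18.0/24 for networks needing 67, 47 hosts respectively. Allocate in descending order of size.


67 hosts -> /25 (126 usable): 192.168.18.0/25
47 hosts -> /26 (62 usable): 192.168.18.128/26
Allocation: 192.168.18.0/25 (67 hosts, 126 usable); 192.168.18.128/26 (47 hosts, 62 usable)


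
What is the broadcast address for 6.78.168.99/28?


Network: 6.78.168.96/28
Host bits = 4
Set all host bits to 1:
Broadcast: 6.78.168.111


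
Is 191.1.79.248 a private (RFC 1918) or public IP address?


RFC 1918 private ranges:
  10.0.0.0/8 (10.0.0.0 - 10.255.255.255)
  172.16.0.0/12 (172.16.0.0 - 172.31.255.255)
  192.168.0.0/16 (192.168.0.0 - 192.168.255.255)
Public (not in any RFC 1918 range)


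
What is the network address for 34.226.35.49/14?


IP:   00100010.11100010.00100011.00110001
Mask: 11111111.11111100.00000000.00000000
AND operation:
Net:  00100010.11100000.00000000.00000000
Network: 34.224.0.0/14


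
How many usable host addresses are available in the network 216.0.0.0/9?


Host bits = 32 - 9 = 23
Total addresses = 2^23 = 8388608
Usable = total - 2 (network and broadcast)
Usable hosts: 8388606


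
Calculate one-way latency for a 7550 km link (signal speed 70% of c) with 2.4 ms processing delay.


Speed = 0.7 * 3e5 km/s = 210000 km/s
Propagation delay = 7550 / 210000 = 0.036 s = 35.9524 ms
Processing delay = 2.4 ms
Total one-way latency = 38.3524 ms


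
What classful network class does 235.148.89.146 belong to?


First octet: 235
Binary: 11101011
1110xxxx -> Class D (224-239)
Class D (multicast), default mask N/A


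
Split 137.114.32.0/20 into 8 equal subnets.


New prefix = 20 + 3 = 23
Each subnet has 512 addresses
  137.114.32.0/23
  137.114.34.0/23
  137.114.36.0/23
  137.114.38.0/23
  137.114.40.0/23
  137.114.42.0/23
  137.114.44.0/23
  137.114.46.0/23
Subnets: 137.114.32.0/23, 137.114.34.0/23, 137.114.36.0/23, 137.114.38.0/23, 137.114.40.0/23, 137.114.42.0/23, 137.114.44.0/23, 137.114.46.0/23


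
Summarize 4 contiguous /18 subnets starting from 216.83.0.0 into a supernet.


Original prefix: /18
Number of subnets: 4 = 2^2
New prefix = 18 - 2 = 16
Supernet: 216.83.0.0/16


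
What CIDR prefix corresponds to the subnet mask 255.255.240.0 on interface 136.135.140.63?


Binary: 11111111.11111111.11110000.00000000
Count leading 1s
Prefix: /20


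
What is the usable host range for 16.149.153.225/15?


Network: 16.148.0.0
Broadcast: 16.149.255.255
First usable = network + 1
Last usable = broadcast - 1
Range: 16.148.0.1 to 16.149.255.254


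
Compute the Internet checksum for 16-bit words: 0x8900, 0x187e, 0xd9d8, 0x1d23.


Sum all words (with carry folding):
+ 0x8900 = 0x8900
+ 0x187e = 0xa17e
+ 0xd9d8 = 0x7b57
+ 0x1d23 = 0x987a
One's complement: ~0x987a
Checksum = 0x6785


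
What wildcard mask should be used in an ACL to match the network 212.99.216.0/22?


Subnet mask: 255.255.252.0
Wildcard = 255.255.255.255 - subnet mask
255 - 255 = 0
255 - 255 = 0
255 - 252 = 3
255 - 0 = 255
Wildcard: 0.0.3.255


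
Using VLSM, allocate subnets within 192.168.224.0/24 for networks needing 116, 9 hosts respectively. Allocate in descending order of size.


116 hosts -> /25 (126 usable): 192.168.224.0/25
9 hosts -> /28 (14 usable): 192.168.224.128/28
Allocation: 192.168.224.0/25 (116 hosts, 126 usable); 192.168.224.128/28 (9 hosts, 14 usable)


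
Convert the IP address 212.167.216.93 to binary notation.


212 = 11010100
167 = 10100111
216 = 11011000
93 = 01011101
Binary: 11010100.10100111.11011000.01011101


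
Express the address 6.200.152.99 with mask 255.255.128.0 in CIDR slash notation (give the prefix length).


Binary: 11111111.11111111.10000000.00000000
Count leading 1s
Prefix: /17


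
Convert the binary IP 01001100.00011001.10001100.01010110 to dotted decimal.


01001100 = 76
00011001 = 25
10001100 = 140
01010110 = 86
IP: 76.25.140.86


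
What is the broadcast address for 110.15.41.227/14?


Network: 110.12.0.0/14
Host bits = 18
Set all host bits to 1:
Broadcast: 110.15.255.255


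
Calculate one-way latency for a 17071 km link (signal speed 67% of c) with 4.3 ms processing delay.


Speed = 0.67 * 3e5 km/s = 201000 km/s
Propagation delay = 17071 / 201000 = 0.0849 s = 84.9303 ms
Processing delay = 4.3 ms
Total one-way latency = 89.2303 ms


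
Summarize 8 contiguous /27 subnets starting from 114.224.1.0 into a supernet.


Original prefix: /27
Number of subnets: 8 = 2^3
New prefix = 27 - 3 = 24
Supernet: 114.224.1.0/24


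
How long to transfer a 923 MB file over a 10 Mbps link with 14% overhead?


Effective throughput = 10 * (1 - 14/100) = 8.6 Mbps
File size in Mb = 923 * 8 = 7384 Mb
Time = 7384 / 8.6
Time = 858.6047 seconds


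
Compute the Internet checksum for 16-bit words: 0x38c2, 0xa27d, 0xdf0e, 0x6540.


Sum all words (with carry folding):
+ 0x38c2 = 0x38c2
+ 0xa27d = 0xdb3f
+ 0xdf0e = 0xba4e
+ 0x6540 = 0x1f8f
One's complement: ~0x1f8f
Checksum = 0xe070


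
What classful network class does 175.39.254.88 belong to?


First octet: 175
Binary: 10101111
10xxxxxx -> Class B (128-191)
Class B, default mask 255.255.0.0 (/16)


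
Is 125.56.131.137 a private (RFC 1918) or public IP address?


RFC 1918 private ranges:
  10.0.0.0/8 (10.0.0.0 - 10.255.255.255)
  172.16.0.0/12 (172.16.0.0 - 172.31.255.255)
  192.168.0.0/16 (192.168.0.0 - 192.168.255.255)
Public (not in any RFC 1918 range)


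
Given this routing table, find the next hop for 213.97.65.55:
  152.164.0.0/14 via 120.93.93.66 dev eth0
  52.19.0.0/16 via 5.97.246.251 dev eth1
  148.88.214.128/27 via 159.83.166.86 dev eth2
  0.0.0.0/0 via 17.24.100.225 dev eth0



Longest prefix match for 213.97.65.55:
  /14 152.164.0.0: no
  /16 52.19.0.0: no
  /27 148.88.214.128: no
  /0 0.0.0.0: MATCH
Selected: next-hop 17.24.100.225 via eth0 (matched /0)


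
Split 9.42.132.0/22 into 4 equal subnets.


New prefix = 22 + 2 = 24
Each subnet has 256 addresses
  9.42.132.0/24
  9.42.133.0/24
  9.42.134.0/24
  9.42.135.0/24
Subnets: 9.42.132.0/24, 9.42.133.0/24, 9.42.134.0/24, 9.42.135.0/24


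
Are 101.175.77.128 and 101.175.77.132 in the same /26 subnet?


Mask: 255.255.255.192
101.175.77.128 AND mask = 101.175.77.128
101.175.77.132 AND mask = 101.175.77.128
Yes, same subnet (101.175.77.128)


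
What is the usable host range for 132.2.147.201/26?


Network: 132.2.147.192
Broadcast: 132.2.147.255
First usable = network + 1
Last usable = broadcast - 1
Range: 132.2.147.193 to 132.2.147.254


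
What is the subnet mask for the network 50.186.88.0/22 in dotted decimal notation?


/22 means 22 network bits, 10 host bits
Binary: 11111111111111111111110000000000
Mask: 255.255.252.0


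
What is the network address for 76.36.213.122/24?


IP:   01001100.00100100.11010101.01111010
Mask: 11111111.11111111.11111111.00000000
AND operation:
Net:  01001100.00100100.11010101.00000000
Network: 76.36.213.0/24


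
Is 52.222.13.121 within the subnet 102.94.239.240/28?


Subnet network: 102.94.239.240
Test IP AND mask: 52.222.13.112
No, 52.222.13.121 is not in 102.94.239.240/28


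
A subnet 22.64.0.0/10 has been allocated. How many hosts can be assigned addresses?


Host bits = 32 - 10 = 22
Total addresses = 2^22 = 4194304
Usable = total - 2 (network and broadcast)
Usable hosts: 4194302


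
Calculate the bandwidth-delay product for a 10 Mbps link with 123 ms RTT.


BDP = bandwidth * RTT
= 10 Mbps * 123 ms
= 10 * 1e6 * 123 / 1000 bits
= 1230000 bits
= 153750 bytes
= 150.1465 KB
BDP = 1230000 bits (153750 bytes)


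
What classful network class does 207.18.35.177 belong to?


First octet: 207
Binary: 11001111
110xxxxx -> Class C (192-223)
Class C, default mask 255.255.255.0 (/24)


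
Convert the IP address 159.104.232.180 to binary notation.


159 = 10011111
104 = 01101000
232 = 11101000
180 = 10110100
Binary: 10011111.01101000.11101000.10110100


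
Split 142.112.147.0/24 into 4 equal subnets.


New prefix = 24 + 2 = 26
Each subnet has 64 addresses
  142.112.147.0/26
  142.112.147.64/26
  142.112.147.128/26
  142.112.147.192/26
Subnets: 142.112.147.0/26, 142.112.147.64/26, 142.112.147.128/26, 142.112.147.192/26


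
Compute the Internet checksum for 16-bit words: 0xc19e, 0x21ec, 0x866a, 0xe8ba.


Sum all words (with carry folding):
+ 0xc19e = 0xc19e
+ 0x21ec = 0xe38a
+ 0x866a = 0x69f5
+ 0xe8ba = 0x52b0
One's complement: ~0x52b0
Checksum = 0xad4f


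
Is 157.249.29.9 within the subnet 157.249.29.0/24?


Subnet network: 157.249.29.0
Test IP AND mask: 157.249.29.0
Yes, 157.249.29.9 is in 157.249.29.0/24


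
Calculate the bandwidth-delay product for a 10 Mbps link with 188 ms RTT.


BDP = bandwidth * RTT
= 10 Mbps * 188 ms
= 10 * 1e6 * 188 / 1000 bits
= 1880000 bits
= 235000 bytes
= 229.4922 KB
BDP = 1880000 bits (235000 bytes)


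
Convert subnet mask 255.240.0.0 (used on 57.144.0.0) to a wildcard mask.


Subnet mask: 255.240.0.0
Wildcard = 255.255.255.255 - subnet mask
255 - 255 = 0
255 - 240 = 15
255 - 0 = 255
255 - 0 = 255
Wildcard: 0.15.255.255


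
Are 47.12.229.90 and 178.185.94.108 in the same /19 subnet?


Mask: 255.255.224.0
47.12.229.90 AND mask = 47.12.224.0
178.185.94.108 AND mask = 178.185.64.0
No, different subnets (47.12.224.0 vs 178.185.64.0)


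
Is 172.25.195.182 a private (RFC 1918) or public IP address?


RFC 1918 private ranges:
  10.0.0.0/8 (10.0.0.0 - 10.255.255.255)
  172.16.0.0/12 (172.16.0.0 - 172.31.255.255)
  192.168.0.0/16 (192.168.0.0 - 192.168.255.255)
Private (in 172.16.0.0/12)


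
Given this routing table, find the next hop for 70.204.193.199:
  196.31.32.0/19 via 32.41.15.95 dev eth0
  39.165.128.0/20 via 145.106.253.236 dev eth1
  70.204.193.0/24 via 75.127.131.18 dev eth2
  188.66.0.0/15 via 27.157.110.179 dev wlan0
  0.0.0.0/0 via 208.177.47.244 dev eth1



Longest prefix match for 70.204.193.199:
  /19 196.31.32.0: no
  /20 39.165.128.0: no
  /24 70.204.193.0: MATCH
  /15 188.66.0.0: no
  /0 0.0.0.0: MATCH
Selected: next-hop 75.127.131.18 via eth2 (matched /24)


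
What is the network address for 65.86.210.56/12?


IP:   01000001.01010110.11010010.00111000
Mask: 11111111.11110000.00000000.00000000
AND operation:
Net:  01000001.01010000.00000000.00000000
Network: 65.80.0.0/12


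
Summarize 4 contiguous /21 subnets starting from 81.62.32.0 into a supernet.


Original prefix: /21
Number of subnets: 4 = 2^2
New prefix = 21 - 2 = 19
Supernet: 81.62.32.0/19


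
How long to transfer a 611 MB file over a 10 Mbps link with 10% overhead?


Effective throughput = 10 * (1 - 10/100) = 9 Mbps
File size in Mb = 611 * 8 = 4888 Mb
Time = 4888 / 9
Time = 543.1111 seconds


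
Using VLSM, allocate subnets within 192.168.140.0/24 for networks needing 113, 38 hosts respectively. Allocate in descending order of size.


113 hosts -> /25 (126 usable): 192.168.140.0/25
38 hosts -> /26 (62 usable): 192.168.140.128/26
Allocation: 192.168.140.0/25 (113 hosts, 126 usable); 192.168.140.128/26 (38 hosts, 62 usable)


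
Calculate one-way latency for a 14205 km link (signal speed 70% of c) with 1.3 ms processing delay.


Speed = 0.7 * 3e5 km/s = 210000 km/s
Propagation delay = 14205 / 210000 = 0.0676 s = 67.6429 ms
Processing delay = 1.3 ms
Total one-way latency = 68.9429 ms


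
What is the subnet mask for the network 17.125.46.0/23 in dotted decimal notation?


/23 means 23 network bits, 9 host bits
Binary: 11111111111111111111111000000000
Mask: 255.255.254.0


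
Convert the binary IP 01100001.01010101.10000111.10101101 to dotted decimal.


01100001 = 97
01010101 = 85
10000111 = 135
10101101 = 173
IP: 97.85.135.173


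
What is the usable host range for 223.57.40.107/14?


Network: 223.56.0.0
Broadcast: 223.59.255.255
First usable = network + 1
Last usable = broadcast - 1
Range: 223.56.0.1 to 223.59.255.254


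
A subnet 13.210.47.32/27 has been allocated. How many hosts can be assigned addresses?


Host bits = 32 - 27 = 5
Total addresses = 2^5 = 32
Usable = total - 2 (network and broadcast)
Usable hosts: 30


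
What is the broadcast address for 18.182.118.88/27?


Network: 18.182.118.64/27
Host bits = 5
Set all host bits to 1:
Broadcast: 18.182.118.95


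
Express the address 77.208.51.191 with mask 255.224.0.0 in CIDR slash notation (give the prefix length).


Binary: 11111111.11100000.00000000.00000000
Count leading 1s
Prefix: /11


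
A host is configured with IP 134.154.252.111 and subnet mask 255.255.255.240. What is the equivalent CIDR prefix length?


Binary: 11111111.11111111.11111111.11110000
Count leading 1s
Prefix: /28


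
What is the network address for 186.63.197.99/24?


IP:   10111010.00111111.11000101.01100011
Mask: 11111111.11111111.11111111.00000000
AND operation:
Net:  10111010.00111111.11000101.00000000
Network: 186.63.197.0/24


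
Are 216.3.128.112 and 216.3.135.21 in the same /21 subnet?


Mask: 255.255.248.0
216.3.128.112 AND mask = 216.3.128.0
216.3.135.21 AND mask = 216.3.128.0
Yes, same subnet (216.3.128.0)


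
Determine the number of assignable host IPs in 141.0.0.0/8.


Host bits = 32 - 8 = 24
Total addresses = 2^24 = 16777216
Usable = total - 2 (network and broadcast)
Usable hosts: 16777214


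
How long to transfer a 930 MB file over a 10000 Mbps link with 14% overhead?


Effective throughput = 10000 * (1 - 14/100) = 8600 Mbps
File size in Mb = 930 * 8 = 7440 Mb
Time = 7440 / 8600
Time = 0.8651 seconds


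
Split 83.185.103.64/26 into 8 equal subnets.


New prefix = 26 + 3 = 29
Each subnet has 8 addresses
  83.185.103.64/29
  83.185.103.72/29
  83.185.103.80/29
  83.185.103.88/29
  83.185.103.96/29
  83.185.103.104/29
  83.185.103.112/29
  83.185.103.120/29
Subnets: 83.185.103.64/29, 83.185.103.72/29, 83.185.103.80/29, 83.185.103.88/29, 83.185.103.96/29, 83.185.103.104/29, 83.185.103.112/29, 83.185.103.120/29


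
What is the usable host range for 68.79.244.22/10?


Network: 68.64.0.0
Broadcast: 68.127.255.255
First usable = network + 1
Last usable = broadcast - 1
Range: 68.64.0.1 to 68.127.255.254


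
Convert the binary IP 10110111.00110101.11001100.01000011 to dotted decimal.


10110111 = 183
00110101 = 53
11001100 = 204
01000011 = 67
IP: 183.53.204.67


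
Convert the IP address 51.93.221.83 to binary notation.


51 = 00110011
93 = 01011101
221 = 11011101
83 = 01010011
Binary: 00110011.01011101.11011101.01010011


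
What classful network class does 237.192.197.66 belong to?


First octet: 237
Binary: 11101101
1110xxxx -> Class D (224-239)
Class D (multicast), default mask N/A


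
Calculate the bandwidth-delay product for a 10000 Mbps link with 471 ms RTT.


BDP = bandwidth * RTT
= 10000 Mbps * 471 ms
= 10000 * 1e6 * 471 / 1000 bits
= 4710000000 bits
= 588750000 bytes
= 574951.1719 KB
BDP = 4710000000 bits (588750000 bytes)


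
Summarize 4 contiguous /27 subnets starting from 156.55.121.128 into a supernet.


Original prefix: /27
Number of subnets: 4 = 2^2
New prefix = 27 - 2 = 25
Supernet: 156.55.121.128/25


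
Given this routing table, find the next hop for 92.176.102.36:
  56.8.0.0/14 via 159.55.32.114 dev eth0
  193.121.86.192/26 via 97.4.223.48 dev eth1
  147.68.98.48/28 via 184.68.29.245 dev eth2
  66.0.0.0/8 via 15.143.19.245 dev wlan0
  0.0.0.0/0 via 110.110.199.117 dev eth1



Longest prefix match for 92.176.102.36:
  /14 56.8.0.0: no
  /26 193.121.86.192: no
  /28 147.68.98.48: no
  /8 66.0.0.0: no
  /0 0.0.0.0: MATCH
Selected: next-hop 110.110.199.117 via eth1 (matched /0)


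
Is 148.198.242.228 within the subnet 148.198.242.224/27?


Subnet network: 148.198.242.224
Test IP AND mask: 148.198.242.224
Yes, 148.198.242.228 is in 148.198.242.224/27


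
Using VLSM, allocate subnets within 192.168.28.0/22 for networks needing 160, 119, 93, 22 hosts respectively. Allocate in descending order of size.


160 hosts -> /24 (254 usable): 192.168.28.0/24
119 hosts -> /25 (126 usable): 192.168.29.0/25
93 hosts -> /25 (126 usable): 192.168.29.128/25
22 hosts -> /27 (30 usable): 192.168.30.0/27
Allocation: 192.168.28.0/24 (160 hosts, 254 usable); 192.168.29.0/25 (119 hosts, 126 usable); 192.168.29.128/25 (93 hosts, 126 usable); 192.168.30.0/27 (22 hosts, 30 usable)


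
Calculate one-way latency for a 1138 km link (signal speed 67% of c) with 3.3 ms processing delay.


Speed = 0.67 * 3e5 km/s = 201000 km/s
Propagation delay = 1138 / 201000 = 0.0057 s = 5.6617 ms
Processing delay = 3.3 ms
Total one-way latency = 8.9617 ms


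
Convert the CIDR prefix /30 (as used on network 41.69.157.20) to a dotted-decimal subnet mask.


/30 means 30 network bits, 2 host bits
Binary: 11111111111111111111111111111100
Mask: 255.255.255.252


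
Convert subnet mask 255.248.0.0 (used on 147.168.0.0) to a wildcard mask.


Subnet mask: 255.248.0.0
Wildcard = 255.255.255.255 - subnet mask
255 - 255 = 0
255 - 248 = 7
255 - 0 = 255
255 - 0 = 255
Wildcard: 0.7.255.255


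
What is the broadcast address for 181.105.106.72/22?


Network: 181.105.104.0/22
Host bits = 10
Set all host bits to 1:
Broadcast: 181.105.107.255


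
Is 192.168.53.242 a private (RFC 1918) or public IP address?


RFC 1918 private ranges:
  10.0.0.0/8 (10.0.0.0 - 10.255.255.255)
  172.16.0.0/12 (172.16.0.0 - 172.31.255.255)
  192.168.0.0/16 (192.168.0.0 - 192.168.255.255)
Private (in 192.168.0.0/16)


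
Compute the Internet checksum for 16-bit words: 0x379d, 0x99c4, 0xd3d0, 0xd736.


Sum all words (with carry folding):
+ 0x379d = 0x379d
+ 0x99c4 = 0xd161
+ 0xd3d0 = 0xa532
+ 0xd736 = 0x7c69
One's complement: ~0x7c69
Checksum = 0x8396


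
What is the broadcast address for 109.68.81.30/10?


Network: 109.64.0.0/10
Host bits = 22
Set all host bits to 1:
Broadcast: 109.127.255.255


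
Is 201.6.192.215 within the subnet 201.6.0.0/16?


Subnet network: 201.6.0.0
Test IP AND mask: 201.6.0.0
Yes, 201.6.192.215 is in 201.6.0.0/16


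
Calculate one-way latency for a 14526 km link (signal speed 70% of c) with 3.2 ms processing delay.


Speed = 0.7 * 3e5 km/s = 210000 km/s
Propagation delay = 14526 / 210000 = 0.0692 s = 69.1714 ms
Processing delay = 3.2 ms
Total one-way latency = 72.3714 ms


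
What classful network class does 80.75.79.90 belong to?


First octet: 80
Binary: 01010000
0xxxxxxx -> Class A (1-126)
Class A, default mask 255.0.0.0 (/8)


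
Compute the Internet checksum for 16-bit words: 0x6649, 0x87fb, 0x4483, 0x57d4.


Sum all words (with carry folding):
+ 0x6649 = 0x6649
+ 0x87fb = 0xee44
+ 0x4483 = 0x32c8
+ 0x57d4 = 0x8a9c
One's complement: ~0x8a9c
Checksum = 0x7563


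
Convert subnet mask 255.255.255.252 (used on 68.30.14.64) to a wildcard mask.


Subnet mask: 255.255.255.252
Wildcard = 255.255.255.255 - subnet mask
255 - 255 = 0
255 - 255 = 0
255 - 255 = 0
255 - 252 = 3
Wildcard: 0.0.0.3


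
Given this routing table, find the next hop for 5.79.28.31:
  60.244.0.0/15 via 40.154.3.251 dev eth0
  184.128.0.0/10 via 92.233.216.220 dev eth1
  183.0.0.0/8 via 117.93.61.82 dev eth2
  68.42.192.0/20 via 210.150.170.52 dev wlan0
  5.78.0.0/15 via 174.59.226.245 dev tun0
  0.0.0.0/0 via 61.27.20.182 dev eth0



Longest prefix match for 5.79.28.31:
  /15 60.244.0.0: no
  /10 184.128.0.0: no
  /8 183.0.0.0: no
  /20 68.42.192.0: no
  /15 5.78.0.0: MATCH
  /0 0.0.0.0: MATCH
Selected: next-hop 174.59.226.245 via tun0 (matched /15)


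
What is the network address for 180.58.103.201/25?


IP:   10110100.00111010.01100111.11001001
Mask: 11111111.11111111.11111111.10000000
AND operation:
Net:  10110100.00111010.01100111.10000000
Network: 180.58.103.128/25


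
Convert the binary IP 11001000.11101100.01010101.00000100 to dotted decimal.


11001000 = 200
11101100 = 236
01010101 = 85
00000100 = 4
IP: 200.236.85.4


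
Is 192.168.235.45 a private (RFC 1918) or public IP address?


RFC 1918 private ranges:
  10.0.0.0/8 (10.0.0.0 - 10.255.255.255)
  172.16.0.0/12 (172.16.0.0 - 172.31.255.255)
  192.168.0.0/16 (192.168.0.0 - 192.168.255.255)
Private (in 192.168.0.0/16)


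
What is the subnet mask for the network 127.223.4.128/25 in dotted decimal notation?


/25 means 25 network bits, 7 host bits
Binary: 11111111111111111111111110000000
Mask: 255.255.255.128


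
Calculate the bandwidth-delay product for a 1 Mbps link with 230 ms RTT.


BDP = bandwidth * RTT
= 1 Mbps * 230 ms
= 1 * 1e6 * 230 / 1000 bits
= 230000 bits
= 28750 bytes
= 28.0762 KB
BDP = 230000 bits (28750 bytes)


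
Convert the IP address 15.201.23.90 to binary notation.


15 = 00001111
201 = 11001001
23 = 00010111
90 = 01011010
Binary: 00001111.11001001.00010111.01011010


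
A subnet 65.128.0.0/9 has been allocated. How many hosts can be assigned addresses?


Host bits = 32 - 9 = 23
Total addresses = 2^23 = 8388608
Usable = total - 2 (network and broadcast)
Usable hosts: 8388606


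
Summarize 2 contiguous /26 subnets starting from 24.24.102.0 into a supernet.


Original prefix: /26
Number of subnets: 2 = 2^1
New prefix = 26 - 1 = 25
Supernet: 24.24.102.0/25


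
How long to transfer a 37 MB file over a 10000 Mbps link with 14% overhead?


Effective throughput = 10000 * (1 - 14/100) = 8600 Mbps
File size in Mb = 37 * 8 = 296 Mb
Time = 296 / 8600
Time = 0.0344 seconds


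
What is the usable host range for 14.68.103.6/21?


Network: 14.68.96.0
Broadcast: 14.68.103.255
First usable = network + 1
Last usable = broadcast - 1
Range: 14.68.96.1 to 14.68.103.254


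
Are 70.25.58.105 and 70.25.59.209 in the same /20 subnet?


Mask: 255.255.240.0
70.25.58.105 AND mask = 70.25.48.0
70.25.59.209 AND mask = 70.25.48.0
Yes, same subnet (70.25.48.0)


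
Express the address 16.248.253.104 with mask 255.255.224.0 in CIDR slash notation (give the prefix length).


Binary: 11111111.11111111.11100000.00000000
Count leading 1s
Prefix: /19


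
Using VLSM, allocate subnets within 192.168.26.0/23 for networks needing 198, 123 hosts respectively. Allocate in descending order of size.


198 hosts -> /24 (254 usable): 192.168.26.0/24
123 hosts -> /25 (126 usable): 192.168.27.0/25
Allocation: 192.168.26.0/24 (198 hosts, 254 usable); 192.168.27.0/25 (123 hosts, 126 usable)


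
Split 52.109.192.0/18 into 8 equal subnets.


New prefix = 18 + 3 = 21
Each subnet has 2048 addresses
  52.109.192.0/21
  52.109.200.0/21
  52.109.208.0/21
  52.109.216.0/21
  52.109.224.0/21
  52.109.232.0/21
  52.109.240.0/21
  52.109.248.0/21
Subnets: 52.109.192.0/21, 52.109.200.0/21, 52.109.208.0/21, 52.109.216.0/21, 52.109.224.0/21, 52.109.232.0/21, 52.109.240.0/21, 52.109.248.0/21


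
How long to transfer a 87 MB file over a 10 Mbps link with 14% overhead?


Effective throughput = 10 * (1 - 14/100) = 8.6 Mbps
File size in Mb = 87 * 8 = 696 Mb
Time = 696 / 8.6
Time = 80.9302 seconds


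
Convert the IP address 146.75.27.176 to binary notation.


146 = 10010010
75 = 01001011
27 = 00011011
176 = 10110000
Binary: 10010010.01001011.00011011.10110000


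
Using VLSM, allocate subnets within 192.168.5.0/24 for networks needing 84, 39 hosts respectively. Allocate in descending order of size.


84 hosts -> /25 (126 usable): 192.168.5.0/25
39 hosts -> /26 (62 usable): 192.168.5.128/26
Allocation: 192.168.5.0/25 (84 hosts, 126 usable); 192.168.5.128/26 (39 hosts, 62 usable)


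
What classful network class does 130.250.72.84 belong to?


First octet: 130
Binary: 10000010
10xxxxxx -> Class B (128-191)
Class B, default mask 255.255.0.0 (/16)


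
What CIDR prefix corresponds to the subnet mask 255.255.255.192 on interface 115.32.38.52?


Binary: 11111111.11111111.11111111.11000000
Count leading 1s
Prefix: /26


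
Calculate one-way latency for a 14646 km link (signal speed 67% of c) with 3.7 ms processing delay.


Speed = 0.67 * 3e5 km/s = 201000 km/s
Propagation delay = 14646 / 201000 = 0.0729 s = 72.8657 ms
Processing delay = 3.7 ms
Total one-way latency = 76.5657 ms


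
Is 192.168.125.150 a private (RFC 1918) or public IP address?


RFC 1918 private ranges:
  10.0.0.0/8 (10.0.0.0 - 10.255.255.255)
  172.16.0.0/12 (172.16.0.0 - 172.31.255.255)
  192.168.0.0/16 (192.168.0.0 - 192.168.255.255)
Private (in 192.168.0.0/16)


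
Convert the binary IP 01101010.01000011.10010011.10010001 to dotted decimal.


01101010 = 106
01000011 = 67
10010011 = 147
10010001 = 145
IP: 106.67.147.145


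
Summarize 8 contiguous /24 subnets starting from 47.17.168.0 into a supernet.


Original prefix: /24
Number of subnets: 8 = 2^3
New prefix = 24 - 3 = 21
Supernet: 47.17.168.0/21


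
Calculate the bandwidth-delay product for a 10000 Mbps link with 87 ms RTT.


BDP = bandwidth * RTT
= 10000 Mbps * 87 ms
= 10000 * 1e6 * 87 / 1000 bits
= 870000000 bits
= 108750000 bytes
= 106201.1719 KB
BDP = 870000000 bits (108750000 bytes)


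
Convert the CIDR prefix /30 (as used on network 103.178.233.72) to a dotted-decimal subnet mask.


/30 means 30 network bits, 2 host bits
Binary: 11111111111111111111111111111100
Mask: 255.255.255.252


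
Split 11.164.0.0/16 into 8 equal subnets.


New prefix = 16 + 3 = 19
Each subnet has 8192 addresses
  11.164.0.0/19
  11.164.32.0/19
  11.164.64.0/19
  11.164.96.0/19
  11.164.128.0/19
  11.164.160.0/19
  11.164.192.0/19
  11.164.224.0/19
Subnets: 11.164.0.0/19, 11.164.32.0/19, 11.164.64.0/19, 11.164.96.0/19, 11.164.128.0/19, 11.164.160.0/19, 11.164.192.0/19, 11.164.224.0/19


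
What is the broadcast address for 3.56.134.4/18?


Network: 3.56.128.0/18
Host bits = 14
Set all host bits to 1:
Broadcast: 3.56.191.255


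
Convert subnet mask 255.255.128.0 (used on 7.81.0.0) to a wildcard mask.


Subnet mask: 255.255.128.0
Wildcard = 255.255.255.255 - subnet mask
255 - 255 = 0
255 - 255 = 0
255 - 128 = 127
255 - 0 = 255
Wildcard: 0.0.127.255


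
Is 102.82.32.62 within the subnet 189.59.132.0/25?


Subnet network: 189.59.132.0
Test IP AND mask: 102.82.32.0
No, 102.82.32.62 is not in 189.59.132.0/25


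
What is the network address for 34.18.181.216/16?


IP:   00100010.00010010.10110101.11011000
Mask: 11111111.11111111.00000000.00000000
AND operation:
Net:  00100010.00010010.00000000.00000000
Network: 34.18.0.0/16


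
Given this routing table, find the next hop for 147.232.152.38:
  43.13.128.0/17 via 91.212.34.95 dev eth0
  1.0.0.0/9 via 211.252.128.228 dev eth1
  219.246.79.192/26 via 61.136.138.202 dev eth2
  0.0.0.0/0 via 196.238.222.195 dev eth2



Longest prefix match for 147.232.152.38:
  /17 43.13.128.0: no
  /9 1.0.0.0: no
  /26 219.246.79.192: no
  /0 0.0.0.0: MATCH
Selected: next-hop 196.238.222.195 via eth2 (matched /0)


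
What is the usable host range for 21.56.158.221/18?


Network: 21.56.128.0
Broadcast: 21.56.191.255
First usable = network + 1
Last usable = broadcast - 1
Range: 21.56.128.1 to 21.56.191.254


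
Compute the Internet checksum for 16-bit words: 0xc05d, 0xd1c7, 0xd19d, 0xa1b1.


Sum all words (with carry folding):
+ 0xc05d = 0xc05d
+ 0xd1c7 = 0x9225
+ 0xd19d = 0x63c3
+ 0xa1b1 = 0x0575
One's complement: ~0x0575
Checksum = 0xfa8a


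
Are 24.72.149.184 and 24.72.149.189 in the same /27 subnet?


Mask: 255.255.255.224
24.72.149.184 AND mask = 24.72.149.160
24.72.149.189 AND mask = 24.72.149.160
Yes, same subnet (24.72.149.160)


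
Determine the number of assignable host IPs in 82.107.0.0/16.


Host bits = 32 - 16 = 16
Total addresses = 2^16 = 65536
Usable = total - 2 (network and broadcast)
Usable hosts: 65534


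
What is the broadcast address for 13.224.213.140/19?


Network: 13.224.192.0/19
Host bits = 13
Set all host bits to 1:
Broadcast: 13.224.223.255


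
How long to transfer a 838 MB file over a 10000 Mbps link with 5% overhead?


Effective throughput = 10000 * (1 - 5/100) = 9500 Mbps
File size in Mb = 838 * 8 = 6704 Mb
Time = 6704 / 9500
Time = 0.7057 seconds


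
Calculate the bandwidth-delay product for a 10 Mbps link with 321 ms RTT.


BDP = bandwidth * RTT
= 10 Mbps * 321 ms
= 10 * 1e6 * 321 / 1000 bits
= 3210000 bits
= 401250 bytes
= 391.8457 KB
BDP = 3210000 bits (401250 bytes)


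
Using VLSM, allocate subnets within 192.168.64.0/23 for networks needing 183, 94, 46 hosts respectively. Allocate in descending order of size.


183 hosts -> /24 (254 usable): 192.168.64.0/24
94 hosts -> /25 (126 usable): 192.168.65.0/25
46 hosts -> /26 (62 usable): 192.168.65.128/26
Allocation: 192.168.64.0/24 (183 hosts, 254 usable); 192.168.65.0/25 (94 hosts, 126 usable); 192.168.65.128/26 (46 hosts, 62 usable)


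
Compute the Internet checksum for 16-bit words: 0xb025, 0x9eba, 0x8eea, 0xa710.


Sum all words (with carry folding):
+ 0xb025 = 0xb025
+ 0x9eba = 0x4ee0
+ 0x8eea = 0xddca
+ 0xa710 = 0x84db
One's complement: ~0x84db
Checksum = 0x7b24


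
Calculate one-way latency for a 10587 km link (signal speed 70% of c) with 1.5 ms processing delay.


Speed = 0.7 * 3e5 km/s = 210000 km/s
Propagation delay = 10587 / 210000 = 0.0504 s = 50.4143 ms
Processing delay = 1.5 ms
Total one-way latency = 51.9143 ms


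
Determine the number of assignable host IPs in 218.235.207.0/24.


Host bits = 32 - 24 = 8
Total addresses = 2^8 = 256
Usable = total - 2 (network and broadcast)
Usable hosts: 254


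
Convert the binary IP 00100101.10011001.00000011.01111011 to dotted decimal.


00100101 = 37
10011001 = 153
00000011 = 3
01111011 = 123
IP: 37.153.3.123


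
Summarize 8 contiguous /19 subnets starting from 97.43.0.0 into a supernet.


Original prefix: /19
Number of subnets: 8 = 2^3
New prefix = 19 - 3 = 16
Supernet: 97.43.0.0/16


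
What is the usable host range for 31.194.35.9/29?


Network: 31.194.35.8
Broadcast: 31.194.35.15
First usable = network + 1
Last usable = broadcast - 1
Range: 31.194.35.9 to 31.194.35.14


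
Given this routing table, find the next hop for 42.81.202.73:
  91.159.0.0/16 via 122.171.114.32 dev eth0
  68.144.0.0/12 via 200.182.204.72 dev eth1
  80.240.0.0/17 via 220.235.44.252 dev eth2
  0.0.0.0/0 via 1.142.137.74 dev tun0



Longest prefix match for 42.81.202.73:
  /16 91.159.0.0: no
  /12 68.144.0.0: no
  /17 80.240.0.0: no
  /0 0.0.0.0: MATCH
Selected: next-hop 1.142.137.74 via tun0 (matched /0)


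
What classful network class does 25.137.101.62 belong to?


First octet: 25
Binary: 00011001
0xxxxxxx -> Class A (1-126)
Class A, default mask 255.0.0.0 (/8)


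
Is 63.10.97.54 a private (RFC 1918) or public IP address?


RFC 1918 private ranges:
  10.0.0.0/8 (10.0.0.0 - 10.255.255.255)
  172.16.0.0/12 (172.16.0.0 - 172.31.255.255)
  192.168.0.0/16 (192.168.0.0 - 192.168.255.255)
Public (not in any RFC 1918 range)


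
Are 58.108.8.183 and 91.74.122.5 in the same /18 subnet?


Mask: 255.255.192.0
58.108.8.183 AND mask = 58.108.0.0
91.74.122.5 AND mask = 91.74.64.0
No, different subnets (58.108.0.0 vs 91.74.64.0)


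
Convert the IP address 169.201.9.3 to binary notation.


169 = 10101001
201 = 11001001
9 = 00001001
3 = 00000011
Binary: 10101001.11001001.00001001.00000011


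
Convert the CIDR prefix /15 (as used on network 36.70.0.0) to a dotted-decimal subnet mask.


/15 means 15 network bits, 17 host bits
Binary: 11111111111111100000000000000000
Mask: 255.254.0.0
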